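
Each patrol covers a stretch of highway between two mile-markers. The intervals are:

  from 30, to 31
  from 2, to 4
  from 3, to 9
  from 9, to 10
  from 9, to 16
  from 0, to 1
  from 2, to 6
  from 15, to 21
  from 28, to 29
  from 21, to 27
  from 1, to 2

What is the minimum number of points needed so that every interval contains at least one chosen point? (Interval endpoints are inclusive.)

6

Sorted: [0,1] [1,2] [2,4] [2,6] [3,9] [9,10] [9,16] [15,21] [21,27] [28,29] [30,31]
{[0,1],[1,2]} hit by 1; {[2,4],[2,6],[3,9]} hit by 4; {[9,10],[9,16]} hit by 10; {[15,21],[21,27]} hit by 21; {[28,29]} hit by 29; {[30,31]} hit by 31.
Points: 1, 4, 10, 21, 29, 31 (6 total).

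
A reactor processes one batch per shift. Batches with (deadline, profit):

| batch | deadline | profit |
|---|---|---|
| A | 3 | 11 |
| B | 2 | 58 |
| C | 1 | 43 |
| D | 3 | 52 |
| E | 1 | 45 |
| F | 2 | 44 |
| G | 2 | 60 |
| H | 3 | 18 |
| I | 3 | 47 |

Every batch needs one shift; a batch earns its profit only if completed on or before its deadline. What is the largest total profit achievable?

170

Sort by profit descending; place each in the latest free slot ≤ its deadline.
By profit: G(d2,60), B(d2,58), D(d3,52), I(d3,47), E(d1,45), F(d2,44), C(d1,43), H(d3,18), A(d3,11)
G→slot 2; B→slot 1; D→slot 3; I skipped; E skipped; F skipped; C skipped; H skipped; A skipped.
Profit = 58 + 60 + 52 = 170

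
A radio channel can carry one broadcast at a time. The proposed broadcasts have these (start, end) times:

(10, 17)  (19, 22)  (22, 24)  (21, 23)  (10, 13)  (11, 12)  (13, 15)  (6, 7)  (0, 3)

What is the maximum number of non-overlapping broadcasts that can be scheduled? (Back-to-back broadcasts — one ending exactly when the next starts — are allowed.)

6

By end time: (0,3), (6,7), (11,12), (10,13), (13,15), (10,17), (19,22), (21,23), (22,24).
Pick (0,3); next start ≥ 3 → (6,7); next start ≥ 7 → (11,12); next start ≥ 12 → (13,15); next start ≥ 15 → (19,22); next start ≥ 22 → (22,24).
Selected 6 broadcasts.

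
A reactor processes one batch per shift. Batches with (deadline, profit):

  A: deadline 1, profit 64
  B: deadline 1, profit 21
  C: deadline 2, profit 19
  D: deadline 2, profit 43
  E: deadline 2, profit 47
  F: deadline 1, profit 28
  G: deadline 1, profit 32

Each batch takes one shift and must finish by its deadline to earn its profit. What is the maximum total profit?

Sort by profit descending; place each in the latest free slot ≤ its deadline.
By profit: A(d1,64), E(d2,47), D(d2,43), G(d1,32), F(d1,28), B(d1,21), C(d2,19)
A→slot 1; E→slot 2; D skipped; G skipped; F skipped; B skipped; C skipped.
Profit = 64 + 47 = 111

111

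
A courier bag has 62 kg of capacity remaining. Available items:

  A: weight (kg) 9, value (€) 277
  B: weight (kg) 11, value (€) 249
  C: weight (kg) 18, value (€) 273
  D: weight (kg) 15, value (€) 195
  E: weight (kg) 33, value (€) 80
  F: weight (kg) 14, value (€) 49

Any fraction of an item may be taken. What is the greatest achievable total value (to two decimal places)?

Ratios (sorted): A 30.78, B 22.64, C 15.17, D 13.00, F 3.50, E 2.42
take A (9 @ 277); take B (11 @ 249); take C (18 @ 273); take D (15 @ 195); take 9/14 of F → 31.50. Capacity used 62/62.
Total value = 1025.50

1025.50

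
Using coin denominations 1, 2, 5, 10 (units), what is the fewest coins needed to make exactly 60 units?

6

Use the largest denomination that fits, subtract, and repeat.
60 − 6×10→0
Total coins = 6 = 6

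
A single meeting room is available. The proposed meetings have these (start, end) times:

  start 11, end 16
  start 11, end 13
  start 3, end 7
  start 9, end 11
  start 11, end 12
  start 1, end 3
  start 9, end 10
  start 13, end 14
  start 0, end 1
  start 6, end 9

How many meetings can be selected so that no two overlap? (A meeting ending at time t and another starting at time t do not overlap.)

Order by finish time; keep every interval that doesn't clash with the previous kept one.
Sorted by end: (0,1)  (1,3)  (3,7)  (6,9)  (9,10)  (9,11)  (11,12)  (11,13)  (13,14)  (11,16)
take (0,1); take (1,3); take (3,7); take (9,10); take (11,12); take (13,14).
Selected 6 meetings.

6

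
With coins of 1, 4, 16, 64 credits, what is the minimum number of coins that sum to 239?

Use the largest denomination that fits, subtract, and repeat.
239 = 3×64 + 2×16 + 3×4 + 3×1
Total coins = 3 + 2 + 3 + 3 = 11

11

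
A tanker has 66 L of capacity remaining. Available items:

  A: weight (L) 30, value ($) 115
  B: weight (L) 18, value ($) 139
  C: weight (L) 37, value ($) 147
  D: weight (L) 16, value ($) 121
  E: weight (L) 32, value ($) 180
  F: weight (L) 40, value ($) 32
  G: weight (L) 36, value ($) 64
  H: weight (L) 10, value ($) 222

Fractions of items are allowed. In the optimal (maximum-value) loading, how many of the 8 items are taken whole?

3

Order: H (222/10=22.20) > B (139/18=7.72) > D (121/16=7.56) > E (180/32=5.62) > C (147/37=3.97) > A (115/30=3.83) > G (64/36=1.78) > F (32/40=0.80)
Fill: take H (10 @ 222) → take B (18 @ 139) → take D (16 @ 121) → take 22/32 of E → 123.75; 66/66 used.
3 item(s) taken whole; one partial (take 22/32 of E).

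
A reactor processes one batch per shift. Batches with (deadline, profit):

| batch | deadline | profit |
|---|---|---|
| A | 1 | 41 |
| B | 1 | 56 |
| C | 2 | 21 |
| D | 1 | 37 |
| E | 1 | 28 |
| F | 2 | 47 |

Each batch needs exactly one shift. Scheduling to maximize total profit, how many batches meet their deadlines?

Profit order: B=56 F=47 A=41 D=37 E=28 C=21
Assign: B→slot 1, F→slot 2, A skipped, D skipped, E skipped, C skipped.
Slots: [1:B] [2:F]
2 of 6 scheduled.

2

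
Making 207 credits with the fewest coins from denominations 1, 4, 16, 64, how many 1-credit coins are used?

Use the largest denomination that fits, subtract, and repeat.
207 − 3×64→15 − 3×4→3 − 3×1→0
Count of 1: 3

3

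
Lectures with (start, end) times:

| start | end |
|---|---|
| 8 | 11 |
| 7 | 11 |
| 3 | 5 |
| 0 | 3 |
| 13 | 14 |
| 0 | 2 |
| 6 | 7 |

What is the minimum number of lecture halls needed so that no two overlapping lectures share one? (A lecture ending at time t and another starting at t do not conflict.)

Count concurrent intervals with a sweep; the peak is the room count.
Events (time:±→running): 0:+→1 0:+→2 … peak 2.

2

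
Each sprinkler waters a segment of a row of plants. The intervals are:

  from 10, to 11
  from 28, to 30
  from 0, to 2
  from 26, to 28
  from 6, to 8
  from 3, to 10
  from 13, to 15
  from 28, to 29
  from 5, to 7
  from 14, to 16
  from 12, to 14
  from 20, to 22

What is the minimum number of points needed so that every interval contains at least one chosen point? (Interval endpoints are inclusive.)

Sorted: [0,2] [5,7] [6,8] [3,10] [10,11] [12,14] [13,15] [14,16] [20,22] [26,28] [28,29] [28,30]
{[0,2]} hit by 2; {[5,7],[6,8],[3,10]} hit by 7; {[10,11]} hit by 11; {[12,14],[13,15],[14,16]} hit by 14; {[20,22]} hit by 22; {[26,28],[28,29],[28,30]} hit by 28.
Points: 2, 7, 11, 14, 22, 28 (6 total).

6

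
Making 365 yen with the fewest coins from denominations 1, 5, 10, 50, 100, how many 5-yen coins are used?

1

365 = 3×100 + 1×50 + 1×10 + 1×5
Count of 5: 1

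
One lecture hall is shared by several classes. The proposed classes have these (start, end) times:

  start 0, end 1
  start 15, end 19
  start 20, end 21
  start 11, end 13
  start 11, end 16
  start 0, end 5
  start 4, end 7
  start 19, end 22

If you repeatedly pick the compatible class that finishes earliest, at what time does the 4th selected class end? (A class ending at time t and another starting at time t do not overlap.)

19

By end time: (0,1), (0,5), (4,7), (11,13), (11,16), (15,19), (20,21), (19,22).
Pick (0,1); next start ≥ 1 → (4,7); next start ≥ 7 → (11,13); next start ≥ 13 → (15,19); next start ≥ 19 → (20,21).
Selected: (0,1) (4,7) (11,13) (15,19) (20,21)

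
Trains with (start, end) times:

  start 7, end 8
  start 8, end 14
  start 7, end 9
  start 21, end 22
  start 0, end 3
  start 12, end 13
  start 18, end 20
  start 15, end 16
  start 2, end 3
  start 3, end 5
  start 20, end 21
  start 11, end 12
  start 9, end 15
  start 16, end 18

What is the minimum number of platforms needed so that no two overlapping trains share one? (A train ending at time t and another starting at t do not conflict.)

3

Events (time:±→running): 0:+→1 2:+→2 3:-→1 3:-→0 3:+→1 5:-→0 7:+→1 7:+→2 8:-→1 8:+→2 9:-→1 9:+→2 11:+→3 … peak 3.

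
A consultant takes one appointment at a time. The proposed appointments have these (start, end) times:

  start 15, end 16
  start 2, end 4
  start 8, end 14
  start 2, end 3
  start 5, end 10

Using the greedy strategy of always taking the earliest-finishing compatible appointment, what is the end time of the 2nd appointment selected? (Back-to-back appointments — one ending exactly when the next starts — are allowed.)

10

Order by finish time; keep every interval that doesn't clash with the previous kept one.
Sorted by end: (2,3)  (2,4)  (5,10)  (8,14)  (15,16)
take (2,3); skip (2,4); take (5,10); skip (8,14); take (15,16).
Selected: (2,3) (5,10) (15,16)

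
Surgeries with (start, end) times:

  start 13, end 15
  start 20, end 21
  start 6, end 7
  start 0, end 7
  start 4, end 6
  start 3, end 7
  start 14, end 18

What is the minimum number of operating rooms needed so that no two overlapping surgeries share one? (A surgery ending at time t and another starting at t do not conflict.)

3

Events (time:±→running): 0:+→1 3:+→2 4:+→3 … peak 3.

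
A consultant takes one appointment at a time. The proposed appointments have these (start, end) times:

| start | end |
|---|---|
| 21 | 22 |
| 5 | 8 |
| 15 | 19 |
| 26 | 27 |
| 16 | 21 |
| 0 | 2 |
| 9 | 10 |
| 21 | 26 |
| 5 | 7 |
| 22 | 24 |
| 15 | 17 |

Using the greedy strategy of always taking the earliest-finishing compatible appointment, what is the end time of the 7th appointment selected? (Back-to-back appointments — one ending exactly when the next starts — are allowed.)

Sorted by end: (0,2)  (5,7)  (5,8)  (9,10)  (15,17)  (15,19)  (16,21)  (21,22)  (22,24)  (21,26)  (26,27)
take (0,2); take (5,7); take (9,10); take (15,17); take (21,22); take (22,24); take (26,27).
Selected: (0,2) (5,7) (9,10) (15,17) (21,22) (22,24) (26,27)

27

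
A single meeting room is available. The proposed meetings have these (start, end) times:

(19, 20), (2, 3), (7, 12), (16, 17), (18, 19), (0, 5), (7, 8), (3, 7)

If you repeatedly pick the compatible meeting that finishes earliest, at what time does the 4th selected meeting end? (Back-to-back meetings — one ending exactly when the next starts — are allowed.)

By end time: (2,3), (0,5), (3,7), (7,8), (7,12), (16,17), (18,19), (19,20).
Pick (2,3); next start ≥ 3 → (3,7); next start ≥ 7 → (7,8); next start ≥ 8 → (16,17); next start ≥ 17 → (18,19); next start ≥ 19 → (19,20).
Selected: (2,3) (3,7) (7,8) (16,17) (18,19) (19,20)

17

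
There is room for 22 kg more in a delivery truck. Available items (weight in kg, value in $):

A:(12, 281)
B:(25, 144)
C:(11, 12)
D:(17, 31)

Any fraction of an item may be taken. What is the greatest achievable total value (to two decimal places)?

338.60

Order: A (281/12=23.42) > B (144/25=5.76) > D (31/17=1.82) > C (12/11=1.09)
Fill: take A (12 @ 281) → take 10/25 of B → 57.60; 22/22 used.
Total value = 338.60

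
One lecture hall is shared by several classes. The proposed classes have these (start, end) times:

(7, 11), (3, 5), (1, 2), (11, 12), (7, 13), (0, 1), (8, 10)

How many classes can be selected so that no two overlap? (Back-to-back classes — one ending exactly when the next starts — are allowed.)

5

Greedy by earliest finish: after sorting by end time, pick each interval compatible with the last pick.
By end time: (0,1), (1,2), (3,5), (8,10), (7,11), (11,12), (7,13).
Pick (0,1); next start ≥ 1 → (1,2); next start ≥ 2 → (3,5); next start ≥ 5 → (8,10); next start ≥ 10 → (11,12).
Selected 5 classes.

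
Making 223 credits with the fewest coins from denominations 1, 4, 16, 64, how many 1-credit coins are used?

3

223 = 3×64 + 1×16 + 3×4 + 3×1
Count of 1: 3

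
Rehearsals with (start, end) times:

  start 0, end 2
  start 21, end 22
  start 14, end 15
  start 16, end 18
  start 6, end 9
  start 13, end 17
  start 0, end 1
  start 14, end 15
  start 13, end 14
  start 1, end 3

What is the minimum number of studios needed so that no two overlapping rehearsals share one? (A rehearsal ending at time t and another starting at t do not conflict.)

3

Events (time:±→running): 0:+→1 0:+→2 1:-→1 1:+→2 2:-→1 3:-→0 6:+→1 9:-→0 13:+→1 13:+→2 14:-→1 14:+→2 14:+→3 … peak 3.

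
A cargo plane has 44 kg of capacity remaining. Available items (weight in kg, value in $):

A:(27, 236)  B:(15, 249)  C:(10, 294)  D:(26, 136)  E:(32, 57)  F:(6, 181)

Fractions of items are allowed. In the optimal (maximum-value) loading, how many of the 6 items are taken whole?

Greedy by value/weight ratio, highest first.
Order: F (181/6=30.17) > C (294/10=29.40) > B (249/15=16.60) > A (236/27=8.74) > D (136/26=5.23) > E (57/32=1.78)
Fill: take F (6 @ 181) → take C (10 @ 294) → take B (15 @ 249) → take 13/27 of A → 113.63; 44/44 used.
3 item(s) taken whole; one partial (take 13/27 of A).

3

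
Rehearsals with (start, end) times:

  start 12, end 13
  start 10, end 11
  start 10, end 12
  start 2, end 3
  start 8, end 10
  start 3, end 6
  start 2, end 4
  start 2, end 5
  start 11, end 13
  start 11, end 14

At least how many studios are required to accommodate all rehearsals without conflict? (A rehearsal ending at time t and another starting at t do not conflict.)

Count concurrent intervals with a sweep; the peak is the room count.
starts: [2, 2, 2, 3, 8, 10, 10, 11, 11, 12]
ends:   [3, 4, 5, 6, 10, 11, 12, 13, 13, 14]
s2→1 s2→2 s2→3  — peak 3.

3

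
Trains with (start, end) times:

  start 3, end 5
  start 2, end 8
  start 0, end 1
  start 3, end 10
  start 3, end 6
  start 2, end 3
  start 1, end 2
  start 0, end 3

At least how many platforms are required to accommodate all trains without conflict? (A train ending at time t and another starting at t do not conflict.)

4

Events (time:±→running): 0:+→1 0:+→2 1:-→1 1:+→2 2:-→1 2:+→2 2:+→3 3:-→2 3:-→1 3:+→2 3:+→3 3:+→4 … peak 4.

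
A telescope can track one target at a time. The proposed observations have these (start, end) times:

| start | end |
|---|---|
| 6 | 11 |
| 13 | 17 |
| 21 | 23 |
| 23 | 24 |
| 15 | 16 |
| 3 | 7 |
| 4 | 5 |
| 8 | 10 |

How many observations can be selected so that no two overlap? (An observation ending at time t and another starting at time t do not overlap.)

Greedy by earliest finish: after sorting by end time, pick each interval compatible with the last pick.
By end time: (4,5), (3,7), (8,10), (6,11), (15,16), (13,17), (21,23), (23,24).
Pick (4,5); next start ≥ 5 → (8,10); next start ≥ 10 → (15,16); next start ≥ 16 → (21,23); next start ≥ 23 → (23,24).
Selected 5 observations.

5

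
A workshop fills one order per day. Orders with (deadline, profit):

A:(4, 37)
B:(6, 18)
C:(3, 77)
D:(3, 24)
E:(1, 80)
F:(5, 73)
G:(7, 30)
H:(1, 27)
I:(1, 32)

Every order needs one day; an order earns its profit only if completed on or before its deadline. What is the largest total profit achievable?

339

By profit: E(d1,80), C(d3,77), F(d5,73), A(d4,37), I(d1,32), G(d7,30), H(d1,27), D(d3,24), B(d6,18)
E→slot 1; C→slot 3; F→slot 5; A→slot 4; I skipped; G→slot 7; H skipped; D→slot 2; B→slot 6.
Profit = 80 + 24 + 77 + 37 + 73 + 18 + 30 = 339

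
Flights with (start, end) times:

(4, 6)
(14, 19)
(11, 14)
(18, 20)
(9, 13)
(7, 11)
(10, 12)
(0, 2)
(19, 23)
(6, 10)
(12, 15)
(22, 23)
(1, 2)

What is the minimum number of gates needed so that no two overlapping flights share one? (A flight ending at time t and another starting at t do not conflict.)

3

starts: [0, 1, 4, 6, 7, 9, 10, 11, 12, 14, 18, 19, 22]
ends:   [2, 2, 6, 10, 11, 12, 13, 14, 15, 19, 20, 23, 23]
s0→1 s1→2 e2→1 e2→0 s4→1 e6→0 s6→1 s7→2 s9→3  — peak 3.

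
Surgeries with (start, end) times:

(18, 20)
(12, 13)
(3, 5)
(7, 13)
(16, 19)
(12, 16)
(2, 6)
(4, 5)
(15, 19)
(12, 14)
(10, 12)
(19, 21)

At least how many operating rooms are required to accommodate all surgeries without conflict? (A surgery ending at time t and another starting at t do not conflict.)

4

Events (time:±→running): 2:+→1 3:+→2 4:+→3 5:-→2 5:-→1 6:-→0 7:+→1 10:+→2 12:-→1 12:+→2 12:+→3 12:+→4 … peak 4.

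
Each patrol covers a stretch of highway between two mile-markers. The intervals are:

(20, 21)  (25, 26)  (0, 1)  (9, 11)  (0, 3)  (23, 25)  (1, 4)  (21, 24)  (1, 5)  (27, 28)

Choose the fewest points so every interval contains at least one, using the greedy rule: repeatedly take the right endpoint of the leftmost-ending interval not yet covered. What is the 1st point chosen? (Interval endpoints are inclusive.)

1

Sorted: [0,1] [0,3] [1,4] [1,5] [9,11] [20,21] [21,24] [23,25] [25,26] [27,28]
{[0,1],[0,3],[1,4],[1,5]} hit by 1; {[9,11]} hit by 11; {[20,21],[21,24]} hit by 21; {[23,25],[25,26]} hit by 25; {[27,28]} hit by 28.
Points: 1, 11, 21, 25, 28 (5 total).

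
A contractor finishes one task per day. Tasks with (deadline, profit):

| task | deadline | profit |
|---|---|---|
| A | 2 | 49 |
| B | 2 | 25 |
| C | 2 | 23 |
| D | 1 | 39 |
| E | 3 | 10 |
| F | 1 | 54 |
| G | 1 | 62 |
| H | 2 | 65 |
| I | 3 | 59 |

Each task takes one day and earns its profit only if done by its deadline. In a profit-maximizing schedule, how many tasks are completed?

3

Take jobs in profit order; each goes to the latest open slot no later than its deadline.
By profit: H(d2,65), G(d1,62), I(d3,59), F(d1,54), A(d2,49), D(d1,39), B(d2,25), C(d2,23), E(d3,10)
H→slot 2; G→slot 1; I→slot 3; F skipped; A skipped; D skipped; B skipped; C skipped; E skipped.
3 of 9 scheduled.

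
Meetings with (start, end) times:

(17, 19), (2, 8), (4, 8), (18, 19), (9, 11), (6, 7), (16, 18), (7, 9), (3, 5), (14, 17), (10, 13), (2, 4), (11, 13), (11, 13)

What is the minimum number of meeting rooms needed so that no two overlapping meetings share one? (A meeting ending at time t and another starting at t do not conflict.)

Count concurrent intervals with a sweep; the peak is the room count.
starts: [2, 2, 3, 4, 6, 7, 9, 10, 11, 11, 14, 16, 17, 18]
ends:   [4, 5, 7, 8, 8, 9, 11, 13, 13, 13, 17, 18, 19, 19]
s2→1 s2→2 s3→3  — peak 3.

3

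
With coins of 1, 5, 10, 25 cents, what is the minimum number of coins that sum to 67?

6

Use the largest denomination that fits, subtract, and repeat.
67 − 2×25→17 − 1×10→7 − 1×5→2 − 2×1→0
Total coins = 2 + 1 + 1 + 2 = 6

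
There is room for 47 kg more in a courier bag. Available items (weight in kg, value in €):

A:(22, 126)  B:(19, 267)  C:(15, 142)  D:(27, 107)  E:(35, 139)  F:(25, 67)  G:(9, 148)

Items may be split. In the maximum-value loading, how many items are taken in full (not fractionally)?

Sort by value per unit weight and fill in that order.
Order: G (148/9=16.44) > B (267/19=14.05) > C (142/15=9.47) > A (126/22=5.73) > E (139/35=3.97) > D (107/27=3.96) > F (67/25=2.68)
Fill: take G (9 @ 148) → take B (19 @ 267) → take C (15 @ 142) → take 4/22 of A → 22.91; 47/47 used.
3 item(s) taken whole; one partial (take 4/22 of A).

3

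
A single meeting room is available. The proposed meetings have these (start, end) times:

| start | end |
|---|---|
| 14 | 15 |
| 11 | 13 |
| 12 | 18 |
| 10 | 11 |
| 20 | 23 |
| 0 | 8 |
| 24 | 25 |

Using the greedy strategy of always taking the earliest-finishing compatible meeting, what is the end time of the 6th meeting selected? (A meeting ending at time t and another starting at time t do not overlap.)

25

Order by finish time; keep every interval that doesn't clash with the previous kept one.
Sorted by end: (0,8)  (10,11)  (11,13)  (14,15)  (12,18)  (20,23)  (24,25)
take (0,8); take (10,11); take (11,13); take (14,15); skip (12,18); take (20,23); take (24,25).
Selected: (0,8) (10,11) (11,13) (14,15) (20,23) (24,25)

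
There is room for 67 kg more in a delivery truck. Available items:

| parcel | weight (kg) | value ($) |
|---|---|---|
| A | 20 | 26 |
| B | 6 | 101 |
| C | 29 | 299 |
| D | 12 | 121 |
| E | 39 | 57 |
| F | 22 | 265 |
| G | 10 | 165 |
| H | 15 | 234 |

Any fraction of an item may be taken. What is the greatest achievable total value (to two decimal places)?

909.34

Greedy by value/weight ratio, highest first.
Ratios (sorted): B 16.83, G 16.50, H 15.60, F 12.05, C 10.31, D 10.08, E 1.46, A 1.30
take B (6 @ 101); take G (10 @ 165); take H (15 @ 234); take F (22 @ 265); take 14/29 of C → 144.34. Capacity used 67/67.
Total value = 909.34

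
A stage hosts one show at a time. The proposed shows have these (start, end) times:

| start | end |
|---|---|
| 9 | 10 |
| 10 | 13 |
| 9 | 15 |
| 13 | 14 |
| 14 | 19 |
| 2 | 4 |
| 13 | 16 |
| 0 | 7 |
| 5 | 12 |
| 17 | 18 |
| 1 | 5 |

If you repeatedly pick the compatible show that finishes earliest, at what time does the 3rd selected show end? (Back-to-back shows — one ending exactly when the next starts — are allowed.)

13

Sort by end time and greedily take each interval whose start is ≥ the last chosen end.
Sorted by end: (2,4)  (1,5)  (0,7)  (9,10)  (5,12)  (10,13)  (13,14)  (9,15)  (13,16)  (17,18)  (14,19)
take (2,4); take (9,10); take (10,13); take (13,14); skip (13,16); take (17,18).
Selected: (2,4) (9,10) (10,13) (13,14) (17,18)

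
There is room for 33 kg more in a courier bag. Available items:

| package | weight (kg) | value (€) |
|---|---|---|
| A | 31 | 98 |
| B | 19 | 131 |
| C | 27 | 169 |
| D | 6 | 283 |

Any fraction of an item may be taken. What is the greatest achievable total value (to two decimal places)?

Greedy by value/weight ratio, highest first.
Order: D (283/6=47.17) > B (131/19=6.89) > C (169/27=6.26) > A (98/31=3.16)
Fill: take D (6 @ 283) → take B (19 @ 131) → take 8/27 of C → 50.07; 33/33 used.
Total value = 464.07

464.07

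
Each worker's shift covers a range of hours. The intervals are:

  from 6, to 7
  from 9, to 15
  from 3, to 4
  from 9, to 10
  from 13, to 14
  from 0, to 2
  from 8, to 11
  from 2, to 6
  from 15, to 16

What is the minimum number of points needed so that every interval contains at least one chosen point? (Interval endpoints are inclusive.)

Sorted: [0,2] [3,4] [2,6] [6,7] [9,10] [8,11] [13,14] [9,15] [15,16]
{[0,2]} hit by 2; {[3,4],[2,6]} hit by 4; {[6,7]} hit by 7; {[9,10],[8,11]} hit by 10; {[13,14],[9,15]} hit by 14; {[15,16]} hit by 16.
Points: 2, 4, 7, 10, 14, 16 (6 total).

6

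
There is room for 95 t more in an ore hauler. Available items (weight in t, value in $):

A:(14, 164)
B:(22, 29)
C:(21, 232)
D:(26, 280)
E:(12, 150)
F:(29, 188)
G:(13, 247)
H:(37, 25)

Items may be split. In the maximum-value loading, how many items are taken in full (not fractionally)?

5

Greedy by value/weight ratio, highest first.
Order: G (247/13=19.00) > E (150/12=12.50) > A (164/14=11.71) > C (232/21=11.05) > D (280/26=10.77) > F (188/29=6.48) > B (29/22=1.32) > H (25/37=0.68)
Fill: take G (13 @ 247) → take E (12 @ 150) → take A (14 @ 164) → take C (21 @ 232) → take D (26 @ 280) → take 9/29 of F → 58.34; 95/95 used.
5 item(s) taken whole; one partial (take 9/29 of F).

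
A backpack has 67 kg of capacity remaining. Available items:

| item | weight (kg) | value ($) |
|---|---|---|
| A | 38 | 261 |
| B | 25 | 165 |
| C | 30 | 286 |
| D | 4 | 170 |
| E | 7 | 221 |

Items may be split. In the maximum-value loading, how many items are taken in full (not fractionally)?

Greedy by value/weight ratio, highest first.
Order: D (170/4=42.50) > E (221/7=31.57) > C (286/30=9.53) > A (261/38=6.87) > B (165/25=6.60)
Fill: take D (4 @ 170) → take E (7 @ 221) → take C (30 @ 286) → take 26/38 of A → 178.58; 67/67 used.
3 item(s) taken whole; one partial (take 26/38 of A).

3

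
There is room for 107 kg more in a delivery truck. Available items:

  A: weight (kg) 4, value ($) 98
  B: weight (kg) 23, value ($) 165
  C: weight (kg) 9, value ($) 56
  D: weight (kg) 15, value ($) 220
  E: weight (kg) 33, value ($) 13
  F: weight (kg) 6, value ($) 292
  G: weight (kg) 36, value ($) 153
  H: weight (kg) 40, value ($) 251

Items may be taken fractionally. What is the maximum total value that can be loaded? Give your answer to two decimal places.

Greedy by value/weight ratio, highest first.
Order: F (292/6=48.67) > A (98/4=24.50) > D (220/15=14.67) > B (165/23=7.17) > H (251/40=6.28) > C (56/9=6.22) > G (153/36=4.25) > E (13/33=0.39)
Fill: take F (6 @ 292) → take A (4 @ 98) → take D (15 @ 220) → take B (23 @ 165) → take H (40 @ 251) → take C (9 @ 56) → take 10/36 of G → 42.50; 107/107 used.
Total value = 1124.50

1124.50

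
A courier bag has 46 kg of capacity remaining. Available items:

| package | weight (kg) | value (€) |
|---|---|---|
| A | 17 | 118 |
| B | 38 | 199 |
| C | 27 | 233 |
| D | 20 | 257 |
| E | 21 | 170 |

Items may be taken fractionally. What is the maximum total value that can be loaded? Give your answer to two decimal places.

Ratios (sorted): D 12.85, C 8.63, E 8.10, A 6.94, B 5.24
take D (20 @ 257); take 26/27 of C → 224.37. Capacity used 46/46.
Total value = 481.37

481.37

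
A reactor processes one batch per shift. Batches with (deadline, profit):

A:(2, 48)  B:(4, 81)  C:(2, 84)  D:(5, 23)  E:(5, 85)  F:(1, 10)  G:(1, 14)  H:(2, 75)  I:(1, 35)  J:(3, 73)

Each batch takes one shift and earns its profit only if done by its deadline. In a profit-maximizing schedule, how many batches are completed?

Take jobs in profit order; each goes to the latest open slot no later than its deadline.
By profit: E(d5,85), C(d2,84), B(d4,81), H(d2,75), J(d3,73), A(d2,48), I(d1,35), D(d5,23), G(d1,14), F(d1,10)
E→slot 5; C→slot 2; B→slot 4; H→slot 1; J→slot 3; A skipped; I skipped; D skipped; G skipped; F skipped.
5 of 10 scheduled.

5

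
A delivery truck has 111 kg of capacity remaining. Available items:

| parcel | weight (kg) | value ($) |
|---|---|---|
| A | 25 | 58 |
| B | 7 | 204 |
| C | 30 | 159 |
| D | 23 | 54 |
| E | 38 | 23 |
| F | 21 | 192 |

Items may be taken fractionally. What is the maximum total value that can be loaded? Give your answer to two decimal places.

Greedy by value/weight ratio, highest first.
Ratios (sorted): B 29.14, F 9.14, C 5.30, D 2.35, A 2.32, E 0.61
take B (7 @ 204); take F (21 @ 192); take C (30 @ 159); take D (23 @ 54); take A (25 @ 58); take 5/38 of E → 3.03. Capacity used 111/111.
Total value = 670.03

670.03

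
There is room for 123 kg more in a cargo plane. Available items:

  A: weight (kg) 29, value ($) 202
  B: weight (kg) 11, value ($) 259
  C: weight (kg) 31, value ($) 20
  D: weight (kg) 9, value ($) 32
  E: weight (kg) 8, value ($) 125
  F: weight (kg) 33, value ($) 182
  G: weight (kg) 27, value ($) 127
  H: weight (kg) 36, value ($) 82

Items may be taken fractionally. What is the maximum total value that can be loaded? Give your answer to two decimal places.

Sort by value per unit weight and fill in that order.
Order: B (259/11=23.55) > E (125/8=15.62) > A (202/29=6.97) > F (182/33=5.52) > G (127/27=4.70) > D (32/9=3.56) > H (82/36=2.28) > C (20/31=0.65)
Fill: take B (11 @ 259) → take E (8 @ 125) → take A (29 @ 202) → take F (33 @ 182) → take G (27 @ 127) → take D (9 @ 32) → take 6/36 of H → 13.67; 123/123 used.
Total value = 940.67

940.67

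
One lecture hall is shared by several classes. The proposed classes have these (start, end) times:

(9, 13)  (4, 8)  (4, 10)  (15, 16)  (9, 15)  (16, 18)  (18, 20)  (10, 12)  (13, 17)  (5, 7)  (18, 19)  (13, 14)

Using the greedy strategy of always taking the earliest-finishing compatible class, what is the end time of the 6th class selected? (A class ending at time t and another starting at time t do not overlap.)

19

By end time: (5,7), (4,8), (4,10), (10,12), (9,13), (13,14), (9,15), (15,16), (13,17), (16,18), (18,19), (18,20).
Pick (5,7); next start ≥ 7 → (10,12); next start ≥ 12 → (13,14); next start ≥ 14 → (15,16); next start ≥ 16 → (16,18); next start ≥ 18 → (18,19).
Selected: (5,7) (10,12) (13,14) (15,16) (16,18) (18,19)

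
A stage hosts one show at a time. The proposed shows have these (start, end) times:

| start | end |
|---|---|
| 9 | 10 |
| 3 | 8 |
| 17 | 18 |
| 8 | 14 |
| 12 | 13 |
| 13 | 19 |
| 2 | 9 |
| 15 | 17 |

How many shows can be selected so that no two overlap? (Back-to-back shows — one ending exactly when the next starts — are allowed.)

5

Order by finish time; keep every interval that doesn't clash with the previous kept one.
Sorted by end: (3,8)  (2,9)  (9,10)  (12,13)  (8,14)  (15,17)  (17,18)  (13,19)
take (3,8); take (9,10); take (12,13); take (15,17); take (17,18); skip (13,19).
Selected 5 shows.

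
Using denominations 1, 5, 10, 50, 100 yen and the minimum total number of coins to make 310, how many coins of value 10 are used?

Greedy: take as many of the largest coin as possible, then repeat with the remainder.
310 − 3×100→10 − 1×10→0
Count of 10: 1

1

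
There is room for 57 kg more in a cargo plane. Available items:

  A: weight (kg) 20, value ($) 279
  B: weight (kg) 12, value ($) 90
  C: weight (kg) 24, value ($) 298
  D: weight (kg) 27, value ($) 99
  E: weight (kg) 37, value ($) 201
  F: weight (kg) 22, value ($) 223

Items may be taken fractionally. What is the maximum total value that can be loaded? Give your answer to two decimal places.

708.77

Order: A (279/20=13.95) > C (298/24=12.42) > F (223/22=10.14) > B (90/12=7.50) > E (201/37=5.43) > D (99/27=3.67)
Fill: take A (20 @ 279) → take C (24 @ 298) → take 13/22 of F → 131.77; 57/57 used.
Total value = 708.77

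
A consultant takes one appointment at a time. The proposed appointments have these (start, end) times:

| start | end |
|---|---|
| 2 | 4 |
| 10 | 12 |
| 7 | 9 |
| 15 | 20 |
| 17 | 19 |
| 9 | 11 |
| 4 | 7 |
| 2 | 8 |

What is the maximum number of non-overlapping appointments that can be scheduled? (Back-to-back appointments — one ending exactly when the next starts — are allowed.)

Greedy by earliest finish: after sorting by end time, pick each interval compatible with the last pick.
By end time: (2,4), (4,7), (2,8), (7,9), (9,11), (10,12), (17,19), (15,20).
Pick (2,4); next start ≥ 4 → (4,7); next start ≥ 7 → (7,9); next start ≥ 9 → (9,11); next start ≥ 11 → (17,19).
Selected 5 appointments.

5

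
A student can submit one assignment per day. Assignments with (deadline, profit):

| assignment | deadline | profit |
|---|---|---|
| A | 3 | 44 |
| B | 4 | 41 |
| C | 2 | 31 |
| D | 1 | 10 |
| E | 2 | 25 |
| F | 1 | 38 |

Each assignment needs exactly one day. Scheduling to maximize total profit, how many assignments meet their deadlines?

Sort by profit descending; place each in the latest free slot ≤ its deadline.
Profit order: A=44 B=41 F=38 C=31 E=25 D=10
Assign: A→slot 3, B→slot 4, F→slot 1, C→slot 2, E skipped, D skipped.
Slots: [1:F] [2:C] [3:A] [4:B]
4 of 6 scheduled.

4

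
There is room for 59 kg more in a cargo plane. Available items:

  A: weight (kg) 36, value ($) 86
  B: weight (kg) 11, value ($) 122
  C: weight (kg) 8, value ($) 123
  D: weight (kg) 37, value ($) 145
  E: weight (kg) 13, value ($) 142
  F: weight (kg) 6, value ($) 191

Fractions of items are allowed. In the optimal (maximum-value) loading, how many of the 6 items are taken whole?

Ratios (sorted): F 31.83, C 15.38, B 11.09, E 10.92, D 3.92, A 2.39
take F (6 @ 191); take C (8 @ 123); take B (11 @ 122); take E (13 @ 142); take 21/37 of D → 82.30. Capacity used 59/59.
4 item(s) taken whole; one partial (take 21/37 of D).

4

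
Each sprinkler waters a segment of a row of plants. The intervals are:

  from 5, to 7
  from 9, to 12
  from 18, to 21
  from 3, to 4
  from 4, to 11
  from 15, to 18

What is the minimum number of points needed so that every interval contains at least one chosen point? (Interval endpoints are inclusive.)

By right end: [3,4]  [5,7]  [4,11]  [9,12]  [15,18]  [18,21]
[3,4] uncovered → point at 4; [5,7] uncovered → point at 7; [9,12] uncovered → point at 12; [15,18] uncovered → point at 18.
Points: 4, 7, 12, 18 (4 total).

4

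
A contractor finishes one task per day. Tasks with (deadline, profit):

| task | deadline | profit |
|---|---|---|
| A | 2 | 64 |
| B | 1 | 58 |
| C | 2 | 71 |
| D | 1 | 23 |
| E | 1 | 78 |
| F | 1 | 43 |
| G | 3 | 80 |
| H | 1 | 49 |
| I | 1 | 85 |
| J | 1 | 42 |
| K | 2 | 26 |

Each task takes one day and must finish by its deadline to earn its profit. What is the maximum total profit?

236

Profit order: I=85 G=80 E=78 C=71 A=64 B=58 H=49 F=43 J=42 K=26 D=23
Assign: I→slot 1, G→slot 3, E skipped, C→slot 2, A skipped, B skipped, H skipped, F skipped, J skipped, K skipped, D skipped.
Slots: [1:I] [2:C] [3:G]
Profit = 85 + 71 + 80 = 236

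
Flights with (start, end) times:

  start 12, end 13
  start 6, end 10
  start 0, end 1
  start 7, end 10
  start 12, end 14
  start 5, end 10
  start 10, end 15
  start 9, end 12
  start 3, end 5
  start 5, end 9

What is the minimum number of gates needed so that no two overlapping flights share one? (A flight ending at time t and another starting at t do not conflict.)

starts: [0, 3, 5, 5, 6, 7, 9, 10, 12, 12]
ends:   [1, 5, 9, 10, 10, 10, 12, 13, 14, 15]
s0→1 e1→0 s3→1 e5→0 s5→1 s5→2 s6→3 s7→4  — peak 4.

4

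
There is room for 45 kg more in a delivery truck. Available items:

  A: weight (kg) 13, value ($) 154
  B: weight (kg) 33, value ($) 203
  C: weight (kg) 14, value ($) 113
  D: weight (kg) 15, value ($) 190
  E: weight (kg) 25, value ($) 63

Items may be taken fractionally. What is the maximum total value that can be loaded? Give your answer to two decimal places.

Sort by value per unit weight and fill in that order.
Order: D (190/15=12.67) > A (154/13=11.85) > C (113/14=8.07) > B (203/33=6.15) > E (63/25=2.52)
Fill: take D (15 @ 190) → take A (13 @ 154) → take C (14 @ 113) → take 3/33 of B → 18.45; 45/45 used.
Total value = 475.45

475.45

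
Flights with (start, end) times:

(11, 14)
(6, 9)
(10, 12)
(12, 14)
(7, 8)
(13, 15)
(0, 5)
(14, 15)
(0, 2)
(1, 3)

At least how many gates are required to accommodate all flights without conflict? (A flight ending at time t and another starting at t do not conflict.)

3

The answer is the maximum number of intervals overlapping at any instant.
Events (time:±→running): 0:+→1 0:+→2 1:+→3 … peak 3.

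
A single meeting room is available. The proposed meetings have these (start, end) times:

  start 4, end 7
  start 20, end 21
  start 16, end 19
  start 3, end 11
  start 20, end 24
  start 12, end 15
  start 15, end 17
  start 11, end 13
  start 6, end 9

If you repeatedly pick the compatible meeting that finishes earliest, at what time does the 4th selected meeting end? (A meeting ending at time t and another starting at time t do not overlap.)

Order by finish time; keep every interval that doesn't clash with the previous kept one.
By end time: (4,7), (6,9), (3,11), (11,13), (12,15), (15,17), (16,19), (20,21), (20,24).
Pick (4,7); next start ≥ 7 → (11,13); next start ≥ 13 → (15,17); next start ≥ 17 → (20,21).
Selected: (4,7) (11,13) (15,17) (20,21)

21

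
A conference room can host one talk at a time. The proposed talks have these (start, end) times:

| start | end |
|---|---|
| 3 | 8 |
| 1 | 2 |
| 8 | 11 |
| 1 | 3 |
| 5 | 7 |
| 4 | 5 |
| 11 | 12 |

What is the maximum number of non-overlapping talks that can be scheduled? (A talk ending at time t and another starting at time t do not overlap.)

Sorted by end: (1,2)  (1,3)  (4,5)  (5,7)  (3,8)  (8,11)  (11,12)
take (1,2); take (4,5); take (5,7); skip (3,8); take (8,11); take (11,12).
Selected 5 talks.

5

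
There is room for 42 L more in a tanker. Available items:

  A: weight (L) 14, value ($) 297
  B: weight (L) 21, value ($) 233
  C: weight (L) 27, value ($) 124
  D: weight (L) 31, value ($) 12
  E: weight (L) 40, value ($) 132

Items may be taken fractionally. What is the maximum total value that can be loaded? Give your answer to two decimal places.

562.15

Ratios (sorted): A 21.21, B 11.10, C 4.59, E 3.30, D 0.39
take A (14 @ 297); take B (21 @ 233); take 7/27 of C → 32.15. Capacity used 42/42.
Total value = 562.15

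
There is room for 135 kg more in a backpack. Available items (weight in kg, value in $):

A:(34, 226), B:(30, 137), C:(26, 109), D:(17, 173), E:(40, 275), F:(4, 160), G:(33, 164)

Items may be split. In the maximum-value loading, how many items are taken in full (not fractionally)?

Greedy by value/weight ratio, highest first.
Order: F (160/4=40.00) > D (173/17=10.18) > E (275/40=6.88) > A (226/34=6.65) > G (164/33=4.97) > B (137/30=4.57) > C (109/26=4.19)
Fill: take F (4 @ 160) → take D (17 @ 173) → take E (40 @ 275) → take A (34 @ 226) → take G (33 @ 164) → take 7/30 of B → 31.97; 135/135 used.
5 item(s) taken whole; one partial (take 7/30 of B).

5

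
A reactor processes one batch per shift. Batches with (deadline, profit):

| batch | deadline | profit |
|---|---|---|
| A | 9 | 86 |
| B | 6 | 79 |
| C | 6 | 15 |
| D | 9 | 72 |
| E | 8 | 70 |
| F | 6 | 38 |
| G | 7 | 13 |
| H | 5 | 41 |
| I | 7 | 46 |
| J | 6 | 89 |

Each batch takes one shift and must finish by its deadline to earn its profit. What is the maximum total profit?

536

Profit order: J=89 A=86 B=79 D=72 E=70 I=46 H=41 F=38 C=15 G=13
Assign: J→slot 6, A→slot 9, B→slot 5, D→slot 8, E→slot 7, I→slot 4, H→slot 3, F→slot 2, C→slot 1, G skipped.
Slots: [1:C] [2:F] [3:H] [4:I] [5:B] [6:J] [7:E] [8:D] [9:A]
Profit = 15 + 38 + 41 + 46 + 79 + 89 + 70 + 72 + 86 = 536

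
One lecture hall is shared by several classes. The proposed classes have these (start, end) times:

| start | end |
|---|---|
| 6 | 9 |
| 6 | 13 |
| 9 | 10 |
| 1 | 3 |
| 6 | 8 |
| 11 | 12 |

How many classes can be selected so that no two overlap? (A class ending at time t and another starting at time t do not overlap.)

4

Order by finish time; keep every interval that doesn't clash with the previous kept one.
By end time: (1,3), (6,8), (6,9), (9,10), (11,12), (6,13).
Pick (1,3); next start ≥ 3 → (6,8); next start ≥ 8 → (9,10); next start ≥ 10 → (11,12).
Selected 4 classes.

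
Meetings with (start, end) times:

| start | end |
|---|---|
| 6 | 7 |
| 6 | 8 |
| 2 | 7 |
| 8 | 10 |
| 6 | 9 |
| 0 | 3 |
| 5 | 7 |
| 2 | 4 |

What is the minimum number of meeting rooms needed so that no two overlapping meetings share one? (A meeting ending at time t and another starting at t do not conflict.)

5

Count concurrent intervals with a sweep; the peak is the room count.
Events (time:±→running): 0:+→1 2:+→2 2:+→3 3:-→2 4:-→1 5:+→2 6:+→3 6:+→4 6:+→5 … peak 5.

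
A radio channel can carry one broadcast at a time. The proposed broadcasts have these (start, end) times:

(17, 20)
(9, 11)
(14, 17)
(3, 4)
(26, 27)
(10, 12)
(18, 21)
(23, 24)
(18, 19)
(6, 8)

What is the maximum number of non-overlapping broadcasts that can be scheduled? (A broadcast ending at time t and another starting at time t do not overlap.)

Sort by end time and greedily take each interval whose start is ≥ the last chosen end.
Sorted by end: (3,4)  (6,8)  (9,11)  (10,12)  (14,17)  (18,19)  (17,20)  (18,21)  (23,24)  (26,27)
take (3,4); take (6,8); take (9,11); skip (10,12); take (14,17); take (18,19); skip (18,21); take (23,24); take (26,27).
Selected 7 broadcasts.

7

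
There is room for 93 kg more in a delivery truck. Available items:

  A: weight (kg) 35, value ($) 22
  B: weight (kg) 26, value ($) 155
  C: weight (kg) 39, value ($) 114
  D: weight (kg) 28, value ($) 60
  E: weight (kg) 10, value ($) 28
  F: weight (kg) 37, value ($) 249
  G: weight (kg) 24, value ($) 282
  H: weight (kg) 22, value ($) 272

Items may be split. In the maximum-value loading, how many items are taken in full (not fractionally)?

3

Sort by value per unit weight and fill in that order.
Order: H (272/22=12.36) > G (282/24=11.75) > F (249/37=6.73) > B (155/26=5.96) > C (114/39=2.92) > E (28/10=2.80) > D (60/28=2.14) > A (22/35=0.63)
Fill: take H (22 @ 272) → take G (24 @ 282) → take F (37 @ 249) → take 10/26 of B → 59.62; 93/93 used.
3 item(s) taken whole; one partial (take 10/26 of B).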